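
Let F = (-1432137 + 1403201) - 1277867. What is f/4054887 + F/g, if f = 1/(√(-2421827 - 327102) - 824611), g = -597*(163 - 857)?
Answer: -300267021549211119524629/95198765104008987276375 - I*√2748929/2757266595340071750 ≈ -3.1541 - 6.0132e-16*I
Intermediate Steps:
g = 414318 (g = -597*(-694) = 414318)
f = 1/(-824611 + I*√2748929) (f = 1/(√(-2748929) - 824611) = 1/(I*√2748929 - 824611) = 1/(-824611 + I*√2748929) ≈ -1.2127e-6 - 2.438e-9*I)
F = -1306803 (F = -28936 - 1277867 = -1306803)
f/4054887 + F/g = (-824611/679986050250 - I*√2748929/679986050250)/4054887 - 1306803/414318 = (-824611/679986050250 - I*√2748929/679986050250)*(1/4054887) - 1306803*1/414318 = (-824611/2757266595340071750 - I*√2748929/2757266595340071750) - 435601/138106 = -300267021549211119524629/95198765104008987276375 - I*√2748929/2757266595340071750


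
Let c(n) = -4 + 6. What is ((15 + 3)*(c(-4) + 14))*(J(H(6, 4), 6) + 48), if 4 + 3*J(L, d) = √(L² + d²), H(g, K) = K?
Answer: 13440 + 192*√13 ≈ 14132.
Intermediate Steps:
J(L, d) = -4/3 + √(L² + d²)/3
c(n) = 2
((15 + 3)*(c(-4) + 14))*(J(H(6, 4), 6) + 48) = ((15 + 3)*(2 + 14))*((-4/3 + √(4² + 6²)/3) + 48) = (18*16)*((-4/3 + √(16 + 36)/3) + 48) = 288*((-4/3 + √52/3) + 48) = 288*((-4/3 + (2*√13)/3) + 48) = 288*((-4/3 + 2*√13/3) + 48) = 288*(140/3 + 2*√13/3) = 13440 + 192*√13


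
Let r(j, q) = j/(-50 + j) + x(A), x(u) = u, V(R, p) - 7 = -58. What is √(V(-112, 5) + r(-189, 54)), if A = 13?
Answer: I*√2125427/239 ≈ 6.0999*I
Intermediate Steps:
V(R, p) = -51 (V(R, p) = 7 - 58 = -51)
r(j, q) = 13 + j/(-50 + j) (r(j, q) = j/(-50 + j) + 13 = 13 + j/(-50 + j))
√(V(-112, 5) + r(-189, 54)) = √(-51 + 2*(-325 + 7*(-189))/(-50 - 189)) = √(-51 + 2*(-325 - 1323)/(-239)) = √(-51 + 2*(-1/239)*(-1648)) = √(-51 + 3296/239) = √(-8893/239) = I*√2125427/239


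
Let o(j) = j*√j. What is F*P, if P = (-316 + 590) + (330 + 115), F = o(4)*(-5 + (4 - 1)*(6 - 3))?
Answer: 23008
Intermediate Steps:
o(j) = j^(3/2)
F = 32 (F = 4^(3/2)*(-5 + (4 - 1)*(6 - 3)) = 8*(-5 + 3*3) = 8*(-5 + 9) = 8*4 = 32)
P = 719 (P = 274 + 445 = 719)
F*P = 32*719 = 23008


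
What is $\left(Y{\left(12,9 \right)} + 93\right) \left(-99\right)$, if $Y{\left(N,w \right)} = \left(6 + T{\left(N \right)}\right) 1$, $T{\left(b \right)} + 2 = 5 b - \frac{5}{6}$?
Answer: $- \frac{30921}{2} \approx -15461.0$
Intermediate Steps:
$T{\left(b \right)} = - \frac{17}{6} + 5 b$ ($T{\left(b \right)} = -2 + \left(5 b - \frac{5}{6}\right) = -2 + \left(- \frac{5}{6} + 5 b\right) = - \frac{17}{6} + 5 b$)
$Y{\left(N,w \right)} = \frac{19}{6} + 5 N$ ($Y{\left(N,w \right)} = \left(6 + \left(- \frac{17}{6} + 5 N\right)\right) 1 = \left(\frac{19}{6} + 5 N\right) 1 = \frac{19}{6} + 5 N$)
$\left(Y{\left(12,9 \right)} + 93\right) \left(-99\right) = \left(\left(\frac{19}{6} + 5 \cdot 12\right) + 93\right) \left(-99\right) = \left(\left(\frac{19}{6} + 60\right) + 93\right) \left(-99\right) = \left(\frac{379}{6} + 93\right) \left(-99\right) = \frac{937}{6} \left(-99\right) = - \frac{30921}{2}$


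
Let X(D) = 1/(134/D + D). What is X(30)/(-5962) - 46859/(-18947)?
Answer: 144435741881/58401361238 ≈ 2.4732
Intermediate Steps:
X(D) = 1/(D + 134/D)
X(30)/(-5962) - 46859/(-18947) = (30/(134 + 30**2))/(-5962) - 46859/(-18947) = (30/(134 + 900))*(-1/5962) - 46859*(-1/18947) = (30/1034)*(-1/5962) + 46859/18947 = (30*(1/1034))*(-1/5962) + 46859/18947 = (15/517)*(-1/5962) + 46859/18947 = -15/3082354 + 46859/18947 = 144435741881/58401361238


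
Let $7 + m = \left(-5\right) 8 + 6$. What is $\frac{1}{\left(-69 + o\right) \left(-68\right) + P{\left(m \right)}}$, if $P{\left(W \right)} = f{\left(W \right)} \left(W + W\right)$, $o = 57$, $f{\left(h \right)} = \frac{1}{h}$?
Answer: $\frac{1}{818} \approx 0.0012225$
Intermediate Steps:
$m = -41$ ($m = -7 + \left(\left(-5\right) 8 + 6\right) = -7 + \left(-40 + 6\right) = -7 - 34 = -41$)
$P{\left(W \right)} = 2$ ($P{\left(W \right)} = \frac{W + W}{W} = \frac{2 W}{W} = 2$)
$\frac{1}{\left(-69 + o\right) \left(-68\right) + P{\left(m \right)}} = \frac{1}{\left(-69 + 57\right) \left(-68\right) + 2} = \frac{1}{\left(-12\right) \left(-68\right) + 2} = \frac{1}{816 + 2} = \frac{1}{818}$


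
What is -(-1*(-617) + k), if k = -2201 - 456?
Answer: 2040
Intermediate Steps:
k = -2657
-(-1*(-617) + k) = -(-1*(-617) - 2657) = -(617 - 2657) = -1*(-2040) = 2040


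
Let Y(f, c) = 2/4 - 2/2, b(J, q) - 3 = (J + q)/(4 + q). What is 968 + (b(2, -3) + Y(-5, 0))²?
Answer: 3881/4 ≈ 970.25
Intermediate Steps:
b(J, q) = 3 + (J + q)/(4 + q)
Y(f, c) = -½ (Y(f, c) = 2*(¼) - 2*½ = ½ - 1 = -½)
968 + (b(2, -3) + Y(-5, 0))² = 968 + ((12 + 2 + 4*(-3))/(4 - 3) - ½)² = 968 + ((12 + 2 - 12)/1 - ½)² = 968 + (1*2 - ½)² = 968 + (2 - ½)² = 968 + (3/2)² = 968 + 9/4 = 3881/4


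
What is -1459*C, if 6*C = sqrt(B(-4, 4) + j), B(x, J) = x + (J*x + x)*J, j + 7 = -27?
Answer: -1459*I*sqrt(118)/6 ≈ -2641.5*I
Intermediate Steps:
j = -34 (j = -7 - 27 = -34)
B(x, J) = x + J*(x + J*x) (B(x, J) = x + (x + J*x)*J = x + J*(x + J*x))
C = I*sqrt(118)/6 (C = sqrt(-4*(1 + 4 + 4**2) - 34)/6 = sqrt(-4*(1 + 4 + 16) - 34)/6 = sqrt(-4*21 - 34)/6 = sqrt(-84 - 34)/6 = sqrt(-118)/6 = (I*sqrt(118))/6 = I*sqrt(118)/6 ≈ 1.8105*I)
-1459*C = -1459*I*sqrt(118)/6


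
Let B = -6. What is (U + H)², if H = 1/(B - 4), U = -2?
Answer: 441/100 ≈ 4.4100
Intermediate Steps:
H = -⅒ (H = 1/(-6 - 4) = 1/(-10) = -⅒ ≈ -0.10000)
(U + H)² = (-2 - ⅒)² = (-21/10)² = 441/100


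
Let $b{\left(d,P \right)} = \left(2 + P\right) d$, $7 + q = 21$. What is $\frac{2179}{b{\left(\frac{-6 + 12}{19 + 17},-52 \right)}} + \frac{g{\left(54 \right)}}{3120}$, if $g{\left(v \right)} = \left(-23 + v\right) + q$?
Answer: $- \frac{1359621}{5200} \approx -261.47$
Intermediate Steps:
$q = 14$ ($q = -7 + 21 = 14$)
$g{\left(v \right)} = -9 + v$ ($g{\left(v \right)} = \left(-23 + v\right) + 14 = -9 + v$)
$b{\left(d,P \right)} = d \left(2 + P\right)$
$\frac{2179}{b{\left(\frac{-6 + 12}{19 + 17},-52 \right)}} + \frac{g{\left(54 \right)}}{3120} = \frac{2179}{\frac{-6 + 12}{19 + 17} \left(2 - 52\right)} + \frac{-9 + 54}{3120} = \frac{2179}{\frac{6}{36} \left(-50\right)} + 45 \cdot \frac{1}{3120} = \frac{2179}{6 \cdot \frac{1}{36} \left(-50\right)} + \frac{3}{208} = \frac{2179}{\frac{1}{6} \left(-50\right)} + \frac{3}{208} = \frac{2179}{- \frac{25}{3}} + \frac{3}{208} = 2179 \left(- \frac{3}{25}\right) + \frac{3}{208} = - \frac{6537}{25} + \frac{3}{208} = - \frac{1359621}{5200}$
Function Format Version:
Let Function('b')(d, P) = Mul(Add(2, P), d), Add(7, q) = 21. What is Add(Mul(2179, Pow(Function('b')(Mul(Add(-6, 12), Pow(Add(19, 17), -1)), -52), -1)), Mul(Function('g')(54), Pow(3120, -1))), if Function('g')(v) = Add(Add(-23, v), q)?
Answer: Rational(-1359621, 5200) ≈ -261.47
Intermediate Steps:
q = 14 (q = Add(-7, 21) = 14)
Function('g')(v) = Add(-9, v) (Function('g')(v) = Add(Add(-23, v), 14) = Add(-9, v))
Function('b')(d, P) = Mul(d, Add(2, P))
Add(Mul(2179, Pow(Function('b')(Mul(Add(-6, 12), Pow(Add(19, 17), -1)), -52), -1)), Mul(Function('g')(54), Pow(3120, -1))) = Add(Mul(2179, Pow(Mul(Mul(Add(-6, 12), Pow(Add(19, 17), -1)), Add(2, -52)), -1)), Mul(Add(-9, 54), Pow(3120, -1))) = Add(Mul(2179, Pow(Mul(Mul(6, Pow(36, -1)), -50), -1)), Mul(45, Rational(1, 3120))) = Add(Mul(2179, Pow(Mul(Mul(6, Rational(1, 36)), -50), -1)), Rational(3, 208)) = Add(Mul(2179, Pow(Mul(Rational(1, 6), -50), -1)), Rational(3, 208)) = Add(Mul(2179, Pow(Rational(-25, 3), -1)), Rational(3, 208)) = Add(Mul(2179, Rational(-3, 25)), Rational(3, 208)) = Add(Rational(-6537, 25), Rational(3, 208)) = Rational(-1359621, 5200)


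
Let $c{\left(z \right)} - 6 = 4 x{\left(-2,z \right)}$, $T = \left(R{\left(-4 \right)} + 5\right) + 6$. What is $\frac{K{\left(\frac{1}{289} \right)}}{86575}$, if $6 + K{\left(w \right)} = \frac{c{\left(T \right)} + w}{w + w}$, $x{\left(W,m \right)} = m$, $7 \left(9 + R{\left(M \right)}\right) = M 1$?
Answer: $\frac{23621}{1212050} \approx 0.019488$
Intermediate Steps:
$R{\left(M \right)} = -9 + \frac{M}{7}$ ($R{\left(M \right)} = -9 + \frac{M 1}{7} = -9 + \frac{M}{7}$)
$T = \frac{10}{7}$ ($T = \left(\left(-9 + \frac{1}{7} \left(-4\right)\right) + 5\right) + 6 = \left(\left(-9 - \frac{4}{7}\right) + 5\right) + 6 = \left(- \frac{67}{7} + 5\right) + 6 = - \frac{32}{7} + 6 = \frac{10}{7} \approx 1.4286$)
$c{\left(z \right)} = 6 + 4 z$
$K{\left(w \right)} = -6 + \frac{\frac{82}{7} + w}{2 w}$ ($K{\left(w \right)} = -6 + \frac{\left(6 + 4 \cdot \frac{10}{7}\right) + w}{w + w} = -6 + \frac{\left(6 + \frac{40}{7}\right) + w}{2 w} = -6 + \left(\frac{82}{7} + w\right) \frac{1}{2 w} = -6 + \frac{\frac{82}{7} + w}{2 w}$)
$\frac{K{\left(\frac{1}{289} \right)}}{86575} = \frac{\frac{1}{14} \frac{1}{\frac{1}{289}} \left(82 - \frac{77}{289}\right)}{86575} = \frac{\frac{1}{\frac{1}{289}} \left(82 - \frac{77}{289}\right)}{14} \cdot \frac{1}{86575} = \frac{1}{14} \cdot 289 \left(82 - \frac{77}{289}\right) \frac{1}{86575} = \frac{1}{14} \cdot 289 \cdot \frac{23621}{289} \cdot \frac{1}{86575} = \frac{23621}{14} \cdot \frac{1}{86575} = \frac{23621}{1212050}$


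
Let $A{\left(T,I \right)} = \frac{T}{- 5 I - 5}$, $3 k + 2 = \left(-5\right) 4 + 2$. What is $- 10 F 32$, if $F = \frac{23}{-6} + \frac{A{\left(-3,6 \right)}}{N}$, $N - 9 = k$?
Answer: $\frac{178592}{147} \approx 1214.9$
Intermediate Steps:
$k = - \frac{20}{3}$ ($k = - \frac{2}{3} + \frac{\left(-5\right) 4 + 2}{3} = - \frac{2}{3} + \frac{-20 + 2}{3} = - \frac{2}{3} + \frac{1}{3} \left(-18\right) = - \frac{2}{3} - 6 = - \frac{20}{3} \approx -6.6667$)
$N = \frac{7}{3}$ ($N = 9 - \frac{20}{3} = \frac{7}{3} \approx 2.3333$)
$A{\left(T,I \right)} = \frac{T}{-5 - 5 I}$
$F = - \frac{5581}{1470}$ ($F = \frac{23}{-6} + \frac{\left(-1\right) \left(-3\right) \frac{1}{5 + 5 \cdot 6}}{\frac{7}{3}} = 23 \left(- \frac{1}{6}\right) + \left(-1\right) \left(-3\right) \frac{1}{5 + 30} \cdot \frac{3}{7} = - \frac{23}{6} + \left(-1\right) \left(-3\right) \frac{1}{35} \cdot \frac{3}{7} = - \frac{23}{6} + \frac{3}{35} \cdot \frac{3}{7} = - \frac{23}{6} + \frac{9}{245} = - \frac{5581}{1470} \approx -3.7966$)
$- 10 F 32 = \left(-10\right) \left(- \frac{5581}{1470}\right) 32 = \frac{5581}{147} \cdot 32 = \frac{178592}{147}$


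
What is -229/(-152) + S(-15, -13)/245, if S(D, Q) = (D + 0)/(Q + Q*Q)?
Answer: 145835/96824 ≈ 1.5062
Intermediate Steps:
S(D, Q) = D/(Q + Q²)
-229/(-152) + S(-15, -13)/245 = -229/(-152) - 15/(-13*(1 - 13))/245 = -229*(-1/152) - 15*(-1/13)/(-12)*(1/245) = 229/152 - 15*(-1/13)*(-1/12)*(1/245) = 229/152 - 5/52*1/245 = 229/152 - 1/2548 = 145835/96824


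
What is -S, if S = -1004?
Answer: 1004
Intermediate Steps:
-S = -1*(-1004) = 1004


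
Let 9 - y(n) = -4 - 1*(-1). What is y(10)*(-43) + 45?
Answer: -471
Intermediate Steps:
y(n) = 12 (y(n) = 9 - (-4 - 1*(-1)) = 9 - (-4 + 1) = 9 - 1*(-3) = 9 + 3 = 12)
y(10)*(-43) + 45 = 12*(-43) + 45 = -516 + 45 = -471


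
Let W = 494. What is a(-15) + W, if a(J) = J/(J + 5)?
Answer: 991/2 ≈ 495.50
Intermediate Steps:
a(J) = J/(5 + J)
a(-15) + W = -15/(5 - 15) + 494 = -15/(-10) + 494 = -15*(-⅒) + 494 = 3/2 + 494 = 991/2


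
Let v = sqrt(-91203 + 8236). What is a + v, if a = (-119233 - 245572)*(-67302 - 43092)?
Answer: 40272283170 + I*sqrt(82967) ≈ 4.0272e+10 + 288.04*I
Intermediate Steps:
v = I*sqrt(82967) (v = sqrt(-82967) = I*sqrt(82967) ≈ 288.04*I)
a = 40272283170 (a = -364805*(-110394) = 40272283170)
a + v = 40272283170 + I*sqrt(82967)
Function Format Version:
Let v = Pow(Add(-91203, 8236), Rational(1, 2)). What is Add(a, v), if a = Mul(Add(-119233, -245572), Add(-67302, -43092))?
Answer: Add(40272283170, Mul(I, Pow(82967, Rational(1, 2)))) ≈ Add(4.0272e+10, Mul(288.04, I))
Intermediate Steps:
v = Mul(I, Pow(82967, Rational(1, 2))) (v = Pow(-82967, Rational(1, 2)) = Mul(I, Pow(82967, Rational(1, 2))) ≈ Mul(288.04, I))
a = 40272283170 (a = Mul(-364805, -110394) = 40272283170)
Add(a, v) = Add(40272283170, Mul(I, Pow(82967, Rational(1, 2))))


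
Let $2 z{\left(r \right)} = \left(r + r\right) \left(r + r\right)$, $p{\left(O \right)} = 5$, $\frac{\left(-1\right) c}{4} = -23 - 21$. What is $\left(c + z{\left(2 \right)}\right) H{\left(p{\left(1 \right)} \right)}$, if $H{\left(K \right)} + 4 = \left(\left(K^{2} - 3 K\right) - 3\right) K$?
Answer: $5704$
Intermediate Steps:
$c = 176$ ($c = - 4 \left(-23 - 21\right) = \left(-4\right) \left(-44\right) = 176$)
$H{\left(K \right)} = -4 + K \left(-3 + K^{2} - 3 K\right)$ ($H{\left(K \right)} = -4 + \left(\left(K^{2} - 3 K\right) - 3\right) K = -4 + \left(-3 + K^{2} - 3 K\right) K = -4 + K \left(-3 + K^{2} - 3 K\right)$)
$z{\left(r \right)} = 2 r^{2}$ ($z{\left(r \right)} = \frac{\left(r + r\right) \left(r + r\right)}{2} = \frac{2 r 2 r}{2} = \frac{4 r^{2}}{2} = 2 r^{2}$)
$\left(c + z{\left(2 \right)}\right) H{\left(p{\left(1 \right)} \right)} = \left(176 + 2 \cdot 2^{2}\right) \left(-4 + 5^{3} - 15 - 3 \cdot 5^{2}\right) = \left(176 + 2 \cdot 4\right) \left(-4 + 125 - 15 - 75\right) = \left(176 + 8\right) \left(-4 + 125 - 15 - 75\right) = 184 \cdot 31 = 5704$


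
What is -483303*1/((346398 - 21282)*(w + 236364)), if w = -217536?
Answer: -161101/2040428016 ≈ -7.8955e-5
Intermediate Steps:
-483303*1/((346398 - 21282)*(w + 236364)) = -483303*1/((-217536 + 236364)*(346398 - 21282)) = -483303/(18828*325116) = -483303/6121284048 = -483303*1/6121284048 = -161101/2040428016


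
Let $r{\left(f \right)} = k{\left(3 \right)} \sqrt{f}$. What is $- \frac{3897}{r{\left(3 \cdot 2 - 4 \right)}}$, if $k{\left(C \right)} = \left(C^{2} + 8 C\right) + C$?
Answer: $- \frac{433 \sqrt{2}}{8} \approx -76.544$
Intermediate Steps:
$k{\left(C \right)} = C^{2} + 9 C$
$r{\left(f \right)} = 36 \sqrt{f}$ ($r{\left(f \right)} = 3 \left(9 + 3\right) \sqrt{f} = 3 \cdot 12 \sqrt{f} = 36 \sqrt{f}$)
$- \frac{3897}{r{\left(3 \cdot 2 - 4 \right)}} = - \frac{3897}{36 \sqrt{3 \cdot 2 - 4}} = - \frac{3897}{36 \sqrt{6 - 4}} = - \frac{3897}{36 \sqrt{2}} = - 3897 \frac{\sqrt{2}}{72} = - \frac{433 \sqrt{2}}{8}$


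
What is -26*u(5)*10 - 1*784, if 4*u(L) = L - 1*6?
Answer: -719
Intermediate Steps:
u(L) = -3/2 + L/4 (u(L) = (L - 1*6)/4 = (L - 6)/4 = (-6 + L)/4 = -3/2 + L/4)
-26*u(5)*10 - 1*784 = -26*(-3/2 + (1/4)*5)*10 - 1*784 = -26*(-3/2 + 5/4)*10 - 784 = -26*(-1/4)*10 - 784 = (13/2)*10 - 784 = 65 - 784 = -719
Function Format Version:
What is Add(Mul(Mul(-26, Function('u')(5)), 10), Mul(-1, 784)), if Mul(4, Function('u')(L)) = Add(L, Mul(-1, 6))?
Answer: -719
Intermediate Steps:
Function('u')(L) = Add(Rational(-3, 2), Mul(Rational(1, 4), L)) (Function('u')(L) = Mul(Rational(1, 4), Add(L, Mul(-1, 6))) = Mul(Rational(1, 4), Add(L, -6)) = Mul(Rational(1, 4), Add(-6, L)) = Add(Rational(-3, 2), Mul(Rational(1, 4), L)))
Add(Mul(Mul(-26, Function('u')(5)), 10), Mul(-1, 784)) = Add(Mul(Mul(-26, Add(Rational(-3, 2), Mul(Rational(1, 4), 5))), 10), Mul(-1, 784)) = Add(Mul(Mul(-26, Add(Rational(-3, 2), Rational(5, 4))), 10), -784) = Add(Mul(Mul(-26, Rational(-1, 4)), 10), -784) = Add(Mul(Rational(13, 2), 10), -784) = Add(65, -784) = -719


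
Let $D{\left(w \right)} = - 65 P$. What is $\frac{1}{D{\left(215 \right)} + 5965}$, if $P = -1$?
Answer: $\frac{1}{6030} \approx 0.00016584$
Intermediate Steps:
$D{\left(w \right)} = 65$ ($D{\left(w \right)} = \left(-65\right) \left(-1\right) = 65$)
$\frac{1}{D{\left(215 \right)} + 5965} = \frac{1}{65 + 5965} = \frac{1}{6030}$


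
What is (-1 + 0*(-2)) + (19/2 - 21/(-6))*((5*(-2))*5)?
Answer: -651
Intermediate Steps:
(-1 + 0*(-2)) + (19/2 - 21/(-6))*((5*(-2))*5) = (-1 + 0) + (19*(½) - 21*(-⅙))*(-10*5) = -1 + (19/2 + 7/2)*(-50) = -1 + 13*(-50) = -1 - 650 = -651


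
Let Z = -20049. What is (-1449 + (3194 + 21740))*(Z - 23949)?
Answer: -1033293030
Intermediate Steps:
(-1449 + (3194 + 21740))*(Z - 23949) = (-1449 + (3194 + 21740))*(-20049 - 23949) = (-1449 + 24934)*(-43998) = 23485*(-43998) = -1033293030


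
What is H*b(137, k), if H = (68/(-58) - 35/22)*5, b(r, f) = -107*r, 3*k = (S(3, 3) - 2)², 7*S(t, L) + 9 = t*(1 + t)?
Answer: 129219085/638 ≈ 2.0254e+5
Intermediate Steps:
S(t, L) = -9/7 + t*(1 + t)/7 (S(t, L) = -9/7 + (t*(1 + t))/7 = -9/7 + t*(1 + t)/7)
k = 121/147 (k = ((-9/7 + (⅐)*3 + (⅐)*3²) - 2)²/3 = ((-9/7 + 3/7 + (⅐)*9) - 2)²/3 = ((-9/7 + 3/7 + 9/7) - 2)²/3 = (3/7 - 2)²/3 = (-11/7)²/3 = (⅓)*(121/49) = 121/147 ≈ 0.82313)
H = -8815/638 (H = (68*(-1/58) - 35*1/22)*5 = (-34/29 - 35/22)*5 = -1763/638*5 = -8815/638 ≈ -13.817)
H*b(137, k) = -(-943205)*137/638 = -8815/638*(-14659) = 129219085/638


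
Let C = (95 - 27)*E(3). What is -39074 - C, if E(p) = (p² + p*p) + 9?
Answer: -40910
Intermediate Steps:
E(p) = 9 + 2*p² (E(p) = (p² + p²) + 9 = 2*p² + 9 = 9 + 2*p²)
C = 1836 (C = (95 - 27)*(9 + 2*3²) = 68*(9 + 2*9) = 68*(9 + 18) = 68*27 = 1836)
-39074 - C = -39074 - 1*1836 = -39074 - 1836 = -40910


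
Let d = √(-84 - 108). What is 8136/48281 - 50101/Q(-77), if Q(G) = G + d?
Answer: 186307131793/295528001 + 400808*I*√3/6121 ≈ 630.42 + 113.42*I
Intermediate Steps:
d = 8*I*√3 (d = √(-192) = 8*I*√3 ≈ 13.856*I)
Q(G) = G + 8*I*√3
8136/48281 - 50101/Q(-77) = 8136/48281 - 50101/(-77 + 8*I*√3)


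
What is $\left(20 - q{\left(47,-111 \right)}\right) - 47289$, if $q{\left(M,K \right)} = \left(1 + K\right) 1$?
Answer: $-47159$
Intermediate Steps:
$q{\left(M,K \right)} = 1 + K$
$\left(20 - q{\left(47,-111 \right)}\right) - 47289 = \left(20 - \left(1 - 111\right)\right) - 47289 = \left(20 - -110\right) - 47289 = \left(20 + 110\right) - 47289 = 130 - 47289 = -47159$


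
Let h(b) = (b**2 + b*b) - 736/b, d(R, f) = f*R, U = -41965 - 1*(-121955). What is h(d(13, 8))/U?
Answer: 7398/27365 ≈ 0.27035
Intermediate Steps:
U = 79990 (U = -41965 + 121955 = 79990)
d(R, f) = R*f
h(b) = -736/b + 2*b**2 (h(b) = (b**2 + b**2) - 736/b = 2*b**2 - 736/b = -736/b + 2*b**2)
h(d(13, 8))/U = (2*(-368 + (13*8)**3)/((13*8)))/79990 = (2*(-368 + 104**3)/104)*(1/79990) = (2*(1/104)*(-368 + 1124864))*(1/79990) = (2*(1/104)*1124496)*(1/79990) = (281124/13)*(1/79990) = 7398/27365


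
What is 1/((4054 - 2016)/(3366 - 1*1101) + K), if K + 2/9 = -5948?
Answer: -6795/40412056 ≈ -0.00016814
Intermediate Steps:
K = -53534/9 (K = -2/9 - 5948 = -53534/9 ≈ -5948.2)
1/((4054 - 2016)/(3366 - 1*1101) + K) = 1/((4054 - 2016)/(3366 - 1*1101) - 53534/9) = 1/(2038/(3366 - 1101) - 53534/9) = 1/(2038/2265 - 53534/9) = 1/(-40412056/6795) = -6795/40412056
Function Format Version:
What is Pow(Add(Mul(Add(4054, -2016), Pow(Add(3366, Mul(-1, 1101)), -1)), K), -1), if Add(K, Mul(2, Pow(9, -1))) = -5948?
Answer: Rational(-6795, 40412056) ≈ -0.00016814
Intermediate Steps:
K = Rational(-53534, 9) (K = Add(Rational(-2, 9), -5948) = Rational(-53534, 9) ≈ -5948.2)
Pow(Add(Mul(Add(4054, -2016), Pow(Add(3366, Mul(-1, 1101)), -1)), K), -1) = Pow(Add(Mul(Add(4054, -2016), Pow(Add(3366, Mul(-1, 1101)), -1)), Rational(-53534, 9)), -1) = Pow(Add(Mul(2038, Pow(Add(3366, -1101), -1)), Rational(-53534, 9)), -1) = Pow(Add(Mul(2038, Pow(2265, -1)), Rational(-53534, 9)), -1) = Pow(Add(Mul(2038, Rational(1, 2265)), Rational(-53534, 9)), -1) = Pow(Add(Rational(2038, 2265), Rational(-53534, 9)), -1) = Pow(Rational(-40412056, 6795), -1) = Rational(-6795, 40412056)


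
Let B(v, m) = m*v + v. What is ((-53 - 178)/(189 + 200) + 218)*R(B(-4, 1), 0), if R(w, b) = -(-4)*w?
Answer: -2706272/389 ≈ -6957.0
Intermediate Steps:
B(v, m) = v + m*v
R(w, b) = 4*w
((-53 - 178)/(189 + 200) + 218)*R(B(-4, 1), 0) = ((-53 - 178)/(189 + 200) + 218)*(4*(-4*(1 + 1))) = (-231/389 + 218)*(4*(-4*2)) = (-231*1/389 + 218)*(4*(-8)) = (-231/389 + 218)*(-32) = (84571/389)*(-32) = -2706272/389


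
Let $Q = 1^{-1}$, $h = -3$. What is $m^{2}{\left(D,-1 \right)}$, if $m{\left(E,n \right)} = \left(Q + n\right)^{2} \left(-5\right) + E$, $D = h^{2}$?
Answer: $81$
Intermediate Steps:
$Q = 1$
$D = 9$ ($D = \left(-3\right)^{2} = 9$)
$m{\left(E,n \right)} = E - 5 \left(1 + n\right)^{2}$ ($m{\left(E,n \right)} = \left(1 + n\right)^{2} \left(-5\right) + E = - 5 \left(1 + n\right)^{2} + E = E - 5 \left(1 + n\right)^{2}$)
$m^{2}{\left(D,-1 \right)} = \left(9 - 5 \left(1 - 1\right)^{2}\right)^{2} = \left(9 - 5 \cdot 0^{2}\right)^{2} = \left(9 - 0\right)^{2} = \left(9 + 0\right)^{2} = 9^{2} = 81$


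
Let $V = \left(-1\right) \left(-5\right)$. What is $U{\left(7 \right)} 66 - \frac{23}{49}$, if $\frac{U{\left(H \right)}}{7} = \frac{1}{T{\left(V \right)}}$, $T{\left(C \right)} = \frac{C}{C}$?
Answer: $\frac{22615}{49} \approx 461.53$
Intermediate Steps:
$V = 5$
$T{\left(C \right)} = 1$
$U{\left(H \right)} = 7$ ($U{\left(H \right)} = \frac{7}{1} = 7 \cdot 1 = 7$)
$U{\left(7 \right)} 66 - \frac{23}{49} = 7 \cdot 66 - \frac{23}{49} = 462 - \frac{23}{49} = \frac{22615}{49}$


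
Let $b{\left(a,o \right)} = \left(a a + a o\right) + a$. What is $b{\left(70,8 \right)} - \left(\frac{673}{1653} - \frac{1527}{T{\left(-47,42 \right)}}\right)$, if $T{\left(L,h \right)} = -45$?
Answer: $\frac{15140542}{2755} \approx 5495.7$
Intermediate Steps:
$b{\left(a,o \right)} = a + a^{2} + a o$ ($b{\left(a,o \right)} = \left(a^{2} + a o\right) + a = a + a^{2} + a o$)
$b{\left(70,8 \right)} - \left(\frac{673}{1653} - \frac{1527}{T{\left(-47,42 \right)}}\right) = 70 \left(1 + 70 + 8\right) - \left(\frac{673}{1653} - \frac{1527}{-45}\right) = 70 \cdot 79 - \left(673 \cdot \frac{1}{1653} - - \frac{509}{15}\right) = 5530 - \left(\frac{673}{1653} + \frac{509}{15}\right) = 5530 - \frac{94608}{2755} = \frac{15140542}{2755}$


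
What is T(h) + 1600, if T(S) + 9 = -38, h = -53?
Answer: 1553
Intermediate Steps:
T(S) = -47 (T(S) = -9 - 38 = -47)
T(h) + 1600 = -47 + 1600 = 1553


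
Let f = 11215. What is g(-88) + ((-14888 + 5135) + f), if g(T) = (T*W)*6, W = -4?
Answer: 3574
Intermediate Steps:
g(T) = -24*T (g(T) = (T*(-4))*6 = -4*T*6 = -24*T)
g(-88) + ((-14888 + 5135) + f) = -24*(-88) + ((-14888 + 5135) + 11215) = 2112 + (-9753 + 11215) = 2112 + 1462 = 3574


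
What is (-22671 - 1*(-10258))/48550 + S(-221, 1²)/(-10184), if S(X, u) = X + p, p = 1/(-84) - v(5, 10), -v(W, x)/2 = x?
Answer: -4899504289/20766194400 ≈ -0.23594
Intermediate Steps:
v(W, x) = -2*x
p = 1679/84 (p = 1/(-84) - (-2)*10 = -1/84 - 1*(-20) = -1/84 + 20 = 1679/84 ≈ 19.988)
S(X, u) = 1679/84 + X (S(X, u) = X + 1679/84 = 1679/84 + X)
(-22671 - 1*(-10258))/48550 + S(-221, 1²)/(-10184) = (-22671 - 1*(-10258))/48550 + (1679/84 - 221)/(-10184) = (-22671 + 10258)*(1/48550) - 16885/84*(-1/10184) = -12413*1/48550 + 16885/855456 = -12413/48550 + 16885/855456 = -4899504289/20766194400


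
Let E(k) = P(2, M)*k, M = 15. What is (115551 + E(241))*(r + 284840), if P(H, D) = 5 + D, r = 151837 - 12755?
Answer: 51027915062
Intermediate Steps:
r = 139082
E(k) = 20*k (E(k) = (5 + 15)*k = 20*k)
(115551 + E(241))*(r + 284840) = (115551 + 20*241)*(139082 + 284840) = (115551 + 4820)*423922 = 120371*423922 = 51027915062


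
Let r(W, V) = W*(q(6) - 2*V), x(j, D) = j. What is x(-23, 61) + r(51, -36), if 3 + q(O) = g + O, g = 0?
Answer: 3802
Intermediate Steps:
q(O) = -3 + O (q(O) = -3 + (0 + O) = -3 + O)
r(W, V) = W*(3 - 2*V) (r(W, V) = W*((-3 + 6) - 2*V) = W*(3 - 2*V))
x(-23, 61) + r(51, -36) = -23 + 51*(3 - 2*(-36)) = -23 + 51*(3 + 72) = -23 + 51*75 = -23 + 3825 = 3802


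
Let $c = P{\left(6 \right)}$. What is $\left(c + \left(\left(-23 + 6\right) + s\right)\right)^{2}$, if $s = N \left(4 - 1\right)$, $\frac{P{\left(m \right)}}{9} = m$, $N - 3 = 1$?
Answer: $2401$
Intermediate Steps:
$N = 4$ ($N = 3 + 1 = 4$)
$P{\left(m \right)} = 9 m$
$s = 12$ ($s = 4 \left(4 - 1\right) = 4 \cdot 3 = 12$)
$c = 54$ ($c = 9 \cdot 6 = 54$)
$\left(c + \left(\left(-23 + 6\right) + s\right)\right)^{2} = \left(54 + \left(\left(-23 + 6\right) + 12\right)\right)^{2} = \left(54 + \left(-17 + 12\right)\right)^{2} = \left(54 - 5\right)^{2} = 49^{2} = 2401$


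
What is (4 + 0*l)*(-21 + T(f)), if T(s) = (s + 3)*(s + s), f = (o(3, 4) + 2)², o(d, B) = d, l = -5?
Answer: 5516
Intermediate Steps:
f = 25 (f = (3 + 2)² = 5² = 25)
T(s) = 2*s*(3 + s) (T(s) = (3 + s)*(2*s) = 2*s*(3 + s))
(4 + 0*l)*(-21 + T(f)) = (4 + 0*(-5))*(-21 + 2*25*(3 + 25)) = (4 + 0)*(-21 + 2*25*28) = 4*(-21 + 1400) = 4*1379 = 5516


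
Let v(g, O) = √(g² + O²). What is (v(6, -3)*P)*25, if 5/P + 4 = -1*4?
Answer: -375*√5/8 ≈ -104.82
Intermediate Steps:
P = -5/8 (P = 5/(-4 - 1*4) = 5/(-4 - 4) = 5/(-8) = 5*(-⅛) = -5/8 ≈ -0.62500)
v(g, O) = √(O² + g²)
(v(6, -3)*P)*25 = (√((-3)² + 6²)*(-5/8))*25 = (√(9 + 36)*(-5/8))*25 = (√45*(-5/8))*25 = ((3*√5)*(-5/8))*25 = -15*√5/8*25 = -375*√5/8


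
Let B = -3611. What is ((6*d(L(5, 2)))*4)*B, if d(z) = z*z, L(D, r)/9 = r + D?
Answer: -343969416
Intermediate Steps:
L(D, r) = 9*D + 9*r (L(D, r) = 9*(r + D) = 9*(D + r) = 9*D + 9*r)
d(z) = z²
((6*d(L(5, 2)))*4)*B = ((6*(9*5 + 9*2)²)*4)*(-3611) = ((6*(45 + 18)²)*4)*(-3611) = ((6*63²)*4)*(-3611) = ((6*3969)*4)*(-3611) = (23814*4)*(-3611) = 95256*(-3611) = -343969416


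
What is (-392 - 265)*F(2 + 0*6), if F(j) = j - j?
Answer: 0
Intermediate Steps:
F(j) = 0
(-392 - 265)*F(2 + 0*6) = (-392 - 265)*0 = -657*0 = 0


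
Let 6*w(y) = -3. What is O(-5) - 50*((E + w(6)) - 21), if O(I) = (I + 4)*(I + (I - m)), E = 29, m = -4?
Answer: -369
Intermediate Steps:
w(y) = -½ (w(y) = (⅙)*(-3) = -½)
O(I) = (4 + I)*(4 + 2*I) (O(I) = (I + 4)*(I + (I - 1*(-4))) = (4 + I)*(I + (I + 4)) = (4 + I)*(I + (4 + I)) = (4 + I)*(4 + 2*I))
O(-5) - 50*((E + w(6)) - 21) = (16 + 2*(-5)² + 12*(-5)) - 50*((29 - ½) - 21) = (16 + 2*25 - 60) - 50*(57/2 - 21) = (16 + 50 - 60) - 50*15/2 = 6 - 375 = -369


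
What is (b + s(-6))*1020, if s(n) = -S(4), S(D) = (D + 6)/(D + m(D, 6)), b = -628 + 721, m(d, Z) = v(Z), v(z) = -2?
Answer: 89760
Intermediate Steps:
m(d, Z) = -2
b = 93
S(D) = (6 + D)/(-2 + D) (S(D) = (D + 6)/(D - 2) = (6 + D)/(-2 + D))
s(n) = -5 (s(n) = -(6 + 4)/(-2 + 4) = -10/2 = -1*5 = -5)
(b + s(-6))*1020 = (93 - 5)*1020 = 88*1020 = 89760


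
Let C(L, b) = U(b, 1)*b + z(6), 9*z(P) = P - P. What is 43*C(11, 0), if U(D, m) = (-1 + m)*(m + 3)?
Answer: 0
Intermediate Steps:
z(P) = 0 (z(P) = (P - P)/9 = (⅑)*0 = 0)
U(D, m) = (-1 + m)*(3 + m)
C(L, b) = 0 (C(L, b) = (-3 + 1² + 2*1)*b + 0 = (-3 + 1 + 2)*b + 0 = 0*b + 0 = 0 + 0 = 0)
43*C(11, 0) = 43*0 = 0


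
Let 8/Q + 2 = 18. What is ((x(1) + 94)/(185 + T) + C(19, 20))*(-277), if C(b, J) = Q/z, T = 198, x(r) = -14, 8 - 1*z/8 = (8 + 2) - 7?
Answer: -1878891/30640 ≈ -61.322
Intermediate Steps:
z = 40 (z = 64 - 8*((8 + 2) - 7) = 64 - 8*(10 - 7) = 64 - 8*3 = 64 - 24 = 40)
Q = 1/2 (Q = 8/(-2 + 18) = 8/16 = 8*(1/16) = 1/2 ≈ 0.50000)
C(b, J) = 1/80 (C(b, J) = (1/2)/40 = (1/2)*(1/40) = 1/80)
((x(1) + 94)/(185 + T) + C(19, 20))*(-277) = ((-14 + 94)/(185 + 198) + 1/80)*(-277) = (80/383 + 1/80)*(-277) = (6783/30640)*(-277) = -1878891/30640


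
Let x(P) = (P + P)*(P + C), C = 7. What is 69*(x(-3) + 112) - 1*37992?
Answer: -31920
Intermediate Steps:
x(P) = 2*P*(7 + P) (x(P) = (P + P)*(P + 7) = (2*P)*(7 + P) = 2*P*(7 + P))
69*(x(-3) + 112) - 1*37992 = 69*(2*(-3)*(7 - 3) + 112) - 1*37992 = 69*(2*(-3)*4 + 112) - 37992 = 69*(-24 + 112) - 37992 = 69*88 - 37992 = 6072 - 37992 = -31920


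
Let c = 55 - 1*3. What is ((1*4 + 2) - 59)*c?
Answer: -2756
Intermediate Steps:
c = 52 (c = 55 - 3 = 52)
((1*4 + 2) - 59)*c = ((1*4 + 2) - 59)*52 = ((4 + 2) - 59)*52 = (6 - 59)*52 = -53*52 = -2756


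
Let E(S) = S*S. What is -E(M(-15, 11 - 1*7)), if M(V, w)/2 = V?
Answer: -900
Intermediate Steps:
M(V, w) = 2*V
E(S) = S²
-E(M(-15, 11 - 1*7)) = -(2*(-15))² = -1*(-30)² = -1*900 = -900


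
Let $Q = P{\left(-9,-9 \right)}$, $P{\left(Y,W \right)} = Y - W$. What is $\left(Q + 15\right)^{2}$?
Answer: $225$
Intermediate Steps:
$Q = 0$ ($Q = -9 - -9 = -9 + 9 = 0$)
$\left(Q + 15\right)^{2} = \left(0 + 15\right)^{2} = 15^{2} = 225$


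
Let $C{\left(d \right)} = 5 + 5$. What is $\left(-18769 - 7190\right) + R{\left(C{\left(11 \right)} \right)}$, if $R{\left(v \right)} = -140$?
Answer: $-26099$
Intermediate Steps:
$C{\left(d \right)} = 10$
$\left(-18769 - 7190\right) + R{\left(C{\left(11 \right)} \right)} = \left(-18769 - 7190\right) - 140 = -25959 - 140 = -26099$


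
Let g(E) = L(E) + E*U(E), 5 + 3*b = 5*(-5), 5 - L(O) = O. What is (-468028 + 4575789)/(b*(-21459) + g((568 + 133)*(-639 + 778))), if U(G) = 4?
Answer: 586823/72416 ≈ 8.1035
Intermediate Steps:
L(O) = 5 - O
b = -10 (b = -5/3 + (5*(-5))/3 = -5/3 + (1/3)*(-25) = -5/3 - 25/3 = -10)
g(E) = 5 + 3*E (g(E) = (5 - E) + E*4 = (5 - E) + 4*E = 5 + 3*E)
(-468028 + 4575789)/(b*(-21459) + g((568 + 133)*(-639 + 778))) = (-468028 + 4575789)/(-10*(-21459) + (5 + 3*((568 + 133)*(-639 + 778)))) = 4107761/(214590 + (5 + 3*(701*139))) = 4107761/(214590 + (5 + 3*97439)) = 4107761/(214590 + (5 + 292317)) = 4107761/(214590 + 292322) = 4107761/506912 = 4107761*(1/506912) = 586823/72416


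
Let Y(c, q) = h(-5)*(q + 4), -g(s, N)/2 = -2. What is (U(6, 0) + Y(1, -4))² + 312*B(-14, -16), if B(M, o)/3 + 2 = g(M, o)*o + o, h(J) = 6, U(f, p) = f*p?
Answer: -76752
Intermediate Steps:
g(s, N) = 4 (g(s, N) = -2*(-2) = 4)
B(M, o) = -6 + 15*o (B(M, o) = -6 + 3*(4*o + o) = -6 + 3*(5*o) = -6 + 15*o)
Y(c, q) = 24 + 6*q (Y(c, q) = 6*(q + 4) = 6*(4 + q) = 24 + 6*q)
(U(6, 0) + Y(1, -4))² + 312*B(-14, -16) = (6*0 + (24 + 6*(-4)))² + 312*(-6 + 15*(-16)) = (0 + (24 - 24))² + 312*(-6 - 240) = (0 + 0)² + 312*(-246) = 0² - 76752 = 0 - 76752 = -76752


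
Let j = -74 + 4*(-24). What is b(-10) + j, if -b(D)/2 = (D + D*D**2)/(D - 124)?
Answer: -12400/67 ≈ -185.07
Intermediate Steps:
b(D) = -2*(D + D**3)/(-124 + D) (b(D) = -2*(D + D*D**2)/(D - 124) = -2*(D + D**3)/(-124 + D))
j = -170 (j = -74 - 96 = -170)
b(-10) + j = -2*(-10)*(1 + (-10)**2)/(-124 - 10) - 170 = -2*(-10)*(1 + 100)/(-134) - 170 = -2*(-10)*(-1/134)*101 - 170 = -1010/67 - 170 = -12400/67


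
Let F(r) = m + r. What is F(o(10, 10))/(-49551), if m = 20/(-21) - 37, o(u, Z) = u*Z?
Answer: -1303/1040571 ≈ -0.0012522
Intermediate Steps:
o(u, Z) = Z*u
m = -797/21 (m = 20*(-1/21) - 37 = -20/21 - 37 = -797/21 ≈ -37.952)
F(r) = -797/21 + r
F(o(10, 10))/(-49551) = (-797/21 + 10*10)/(-49551) = (-797/21 + 100)*(-1/49551) = (1303/21)*(-1/49551) = -1303/1040571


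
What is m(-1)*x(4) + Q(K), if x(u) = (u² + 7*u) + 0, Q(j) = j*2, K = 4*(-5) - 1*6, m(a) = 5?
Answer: 168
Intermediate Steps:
K = -26 (K = -20 - 6 = -26)
Q(j) = 2*j
x(u) = u² + 7*u
m(-1)*x(4) + Q(K) = 5*(4*(7 + 4)) + 2*(-26) = 5*(4*11) - 52 = 5*44 - 52 = 220 - 52 = 168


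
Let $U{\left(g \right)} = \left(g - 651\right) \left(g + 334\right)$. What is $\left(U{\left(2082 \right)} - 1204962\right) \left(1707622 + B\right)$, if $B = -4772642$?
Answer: $-6903448756680$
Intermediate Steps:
$U{\left(g \right)} = \left(-651 + g\right) \left(334 + g\right)$
$\left(U{\left(2082 \right)} - 1204962\right) \left(1707622 + B\right) = \left(\left(-217434 + 2082^{2} - 659994\right) - 1204962\right) \left(1707622 - 4772642\right) = \left(\left(-217434 + 4334724 - 659994\right) - 1204962\right) \left(-3065020\right) = \left(3457296 - 1204962\right) \left(-3065020\right) = 2252334 \left(-3065020\right) = -6903448756680$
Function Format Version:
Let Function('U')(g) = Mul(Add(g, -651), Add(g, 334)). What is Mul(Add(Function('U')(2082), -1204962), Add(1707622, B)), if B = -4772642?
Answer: -6903448756680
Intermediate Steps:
Function('U')(g) = Mul(Add(-651, g), Add(334, g))
Mul(Add(Function('U')(2082), -1204962), Add(1707622, B)) = Mul(Add(Add(-217434, Pow(2082, 2), Mul(-317, 2082)), -1204962), Add(1707622, -4772642)) = Mul(Add(Add(-217434, 4334724, -659994), -1204962), -3065020) = Mul(Add(3457296, -1204962), -3065020) = Mul(2252334, -3065020) = -6903448756680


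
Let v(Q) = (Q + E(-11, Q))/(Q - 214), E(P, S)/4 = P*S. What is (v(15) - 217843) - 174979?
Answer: -78170933/199 ≈ -3.9282e+5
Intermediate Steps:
E(P, S) = 4*P*S (E(P, S) = 4*(P*S) = 4*P*S)
v(Q) = -43*Q/(-214 + Q) (v(Q) = (Q + 4*(-11)*Q)/(Q - 214) = (Q - 44*Q)/(-214 + Q) = (-43*Q)/(-214 + Q) = -43*Q/(-214 + Q))
(v(15) - 217843) - 174979 = (-43*15/(-214 + 15) - 217843) - 174979 = (-43*15/(-199) - 217843) - 174979 = (-43*15*(-1/199) - 217843) - 174979 = (645/199 - 217843) - 174979 = -43350112/199 - 174979 = -78170933/199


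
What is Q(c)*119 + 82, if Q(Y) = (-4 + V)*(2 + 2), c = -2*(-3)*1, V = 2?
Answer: -870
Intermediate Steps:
c = 6 (c = 6*1 = 6)
Q(Y) = -8 (Q(Y) = (-4 + 2)*(2 + 2) = -2*4 = -8)
Q(c)*119 + 82 = -8*119 + 82 = -952 + 82 = -870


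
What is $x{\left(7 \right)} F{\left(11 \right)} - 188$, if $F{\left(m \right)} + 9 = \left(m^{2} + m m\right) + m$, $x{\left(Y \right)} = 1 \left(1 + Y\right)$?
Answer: $1764$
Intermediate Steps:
$x{\left(Y \right)} = 1 + Y$
$F{\left(m \right)} = -9 + m + 2 m^{2}$ ($F{\left(m \right)} = -9 + \left(\left(m^{2} + m m\right) + m\right) = -9 + \left(\left(m^{2} + m^{2}\right) + m\right) = -9 + \left(2 m^{2} + m\right) = -9 + \left(m + 2 m^{2}\right) = -9 + m + 2 m^{2}$)
$x{\left(7 \right)} F{\left(11 \right)} - 188 = \left(1 + 7\right) \left(-9 + 11 + 2 \cdot 11^{2}\right) - 188 = 8 \left(-9 + 11 + 2 \cdot 121\right) - 188 = 8 \left(-9 + 11 + 242\right) - 188 = 8 \cdot 244 - 188 = 1952 - 188 = 1764$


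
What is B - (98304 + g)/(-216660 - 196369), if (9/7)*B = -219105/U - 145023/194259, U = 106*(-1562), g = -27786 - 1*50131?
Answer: 374448406358839/751958675989092 ≈ 0.49796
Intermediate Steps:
g = -77917 (g = -27786 - 50131 = -77917)
U = -165572
B = 43286530091/96491553444 (B = 7*(-219105/(-165572) - 145023/194259)/9 = 7*(-219105*(-1/165572) - 145023*1/194259)/9 = 7*(219105/165572 - 48341/64753)/9 = (7/9)*(6183790013/10721283716) = 43286530091/96491553444 ≈ 0.44860)
B - (98304 + g)/(-216660 - 196369) = 43286530091/96491553444 - (98304 - 77917)/(-216660 - 196369) = 43286530091/96491553444 - 20387/(-413029) = 43286530091/96491553444 - 20387*(-1)/413029 = 43286530091/96491553444 - 1*(-20387/413029) = 43286530091/96491553444 + 20387/413029 = 374448406358839/751958675989092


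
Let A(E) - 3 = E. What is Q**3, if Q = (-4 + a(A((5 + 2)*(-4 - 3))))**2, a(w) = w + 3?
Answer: 10779215329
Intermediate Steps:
A(E) = 3 + E
a(w) = 3 + w
Q = 2209 (Q = (-4 + (3 + (3 + (5 + 2)*(-4 - 3))))**2 = (-4 + (3 + (3 + 7*(-7))))**2 = (-4 + (3 + (3 - 49)))**2 = (-4 + (3 - 46))**2 = (-4 - 43)**2 = (-47)**2 = 2209)
Q**3 = 2209**3 = 10779215329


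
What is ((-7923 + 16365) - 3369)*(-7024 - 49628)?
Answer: -287395596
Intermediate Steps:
((-7923 + 16365) - 3369)*(-7024 - 49628) = (8442 - 3369)*(-56652) = 5073*(-56652) = -287395596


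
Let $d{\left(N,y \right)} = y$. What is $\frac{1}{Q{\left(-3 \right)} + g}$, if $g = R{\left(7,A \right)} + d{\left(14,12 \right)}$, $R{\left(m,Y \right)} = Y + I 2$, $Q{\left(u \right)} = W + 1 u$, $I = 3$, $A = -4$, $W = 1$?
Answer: $\frac{1}{12} \approx 0.083333$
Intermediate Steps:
$Q{\left(u \right)} = 1 + u$ ($Q{\left(u \right)} = 1 + 1 u = 1 + u$)
$R{\left(m,Y \right)} = 6 + Y$ ($R{\left(m,Y \right)} = Y + 3 \cdot 2 = Y + 6 = 6 + Y$)
$g = 14$ ($g = \left(6 - 4\right) + 12 = 2 + 12 = 14$)
$\frac{1}{Q{\left(-3 \right)} + g} = \frac{1}{\left(1 - 3\right) + 14} = \frac{1}{-2 + 14} = \frac{1}{12}$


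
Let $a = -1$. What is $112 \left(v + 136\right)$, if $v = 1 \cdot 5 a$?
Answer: $14672$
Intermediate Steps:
$v = -5$ ($v = 1 \cdot 5 \left(-1\right) = 5 \left(-1\right) = -5$)
$112 \left(v + 136\right) = 112 \left(-5 + 136\right) = 112 \cdot 131 = 14672$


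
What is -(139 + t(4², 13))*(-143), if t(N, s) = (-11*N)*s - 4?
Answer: -307879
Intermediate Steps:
t(N, s) = -4 - 11*N*s (t(N, s) = -11*N*s - 4 = -4 - 11*N*s)
-(139 + t(4², 13))*(-143) = -(139 + (-4 - 11*4²*13))*(-143) = -(139 + (-4 - 11*16*13))*(-143) = -(139 + (-4 - 2288))*(-143) = -(139 - 2292)*(-143) = -(-2153)*(-143) = -1*307879 = -307879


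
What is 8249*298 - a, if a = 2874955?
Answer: -416753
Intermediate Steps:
8249*298 - a = 8249*298 - 1*2874955 = 2458202 - 2874955 = -416753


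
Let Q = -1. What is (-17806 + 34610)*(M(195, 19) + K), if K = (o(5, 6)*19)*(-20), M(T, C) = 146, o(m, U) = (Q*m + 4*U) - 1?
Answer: -112485976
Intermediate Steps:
o(m, U) = -1 - m + 4*U (o(m, U) = (-m + 4*U) - 1 = -1 - m + 4*U)
K = -6840 (K = ((-1 - 1*5 + 4*6)*19)*(-20) = ((-1 - 5 + 24)*19)*(-20) = (18*19)*(-20) = 342*(-20) = -6840)
(-17806 + 34610)*(M(195, 19) + K) = (-17806 + 34610)*(146 - 6840) = 16804*(-6694) = -112485976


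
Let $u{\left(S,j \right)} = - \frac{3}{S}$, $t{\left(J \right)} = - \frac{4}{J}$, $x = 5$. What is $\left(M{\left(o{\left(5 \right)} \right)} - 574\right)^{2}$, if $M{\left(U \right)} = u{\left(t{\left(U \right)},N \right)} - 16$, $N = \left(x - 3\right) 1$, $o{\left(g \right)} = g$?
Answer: $\frac{5499025}{16} \approx 3.4369 \cdot 10^{5}$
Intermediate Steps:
$N = 2$ ($N = \left(5 - 3\right) 1 = 2 \cdot 1 = 2$)
$M{\left(U \right)} = -16 + \frac{3 U}{4}$ ($M{\left(U \right)} = - \frac{3}{\left(-4\right) \frac{1}{U}} - 16 = - 3 \left(- \frac{U}{4}\right) - 16 = \frac{3 U}{4} - 16 = -16 + \frac{3 U}{4}$)
$\left(M{\left(o{\left(5 \right)} \right)} - 574\right)^{2} = \left(\left(-16 + \frac{3}{4} \cdot 5\right) - 574\right)^{2} = \left(\left(-16 + \frac{15}{4}\right) - 574\right)^{2} = \left(- \frac{49}{4} - 574\right)^{2} = \left(- \frac{2345}{4}\right)^{2} = \frac{5499025}{16}$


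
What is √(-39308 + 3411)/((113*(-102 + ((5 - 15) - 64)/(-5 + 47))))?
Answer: -21*I*√35897/246227 ≈ -0.016159*I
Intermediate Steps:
√(-39308 + 3411)/((113*(-102 + ((5 - 15) - 64)/(-5 + 47)))) = √(-35897)/((113*(-102 + (-10 - 64)/42))) = (I*√35897)/((113*(-102 - 74*1/42))) = (I*√35897)/((113*(-102 - 37/21))) = (I*√35897)/((113*(-2179/21))) = (I*√35897)/(-246227/21) = (I*√35897)*(-21/246227) = -21*I*√35897/246227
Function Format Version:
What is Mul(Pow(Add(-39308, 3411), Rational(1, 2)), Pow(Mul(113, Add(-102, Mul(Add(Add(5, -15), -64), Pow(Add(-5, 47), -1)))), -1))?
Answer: Mul(Rational(-21, 246227), I, Pow(35897, Rational(1, 2))) ≈ Mul(-0.016159, I)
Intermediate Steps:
Mul(Pow(Add(-39308, 3411), Rational(1, 2)), Pow(Mul(113, Add(-102, Mul(Add(Add(5, -15), -64), Pow(Add(-5, 47), -1)))), -1)) = Mul(Pow(-35897, Rational(1, 2)), Pow(Mul(113, Add(-102, Mul(Add(-10, -64), Pow(42, -1)))), -1)) = Mul(Mul(I, Pow(35897, Rational(1, 2))), Pow(Mul(113, Add(-102, Mul(-74, Rational(1, 42)))), -1)) = Mul(Mul(I, Pow(35897, Rational(1, 2))), Pow(Mul(113, Add(-102, Rational(-37, 21))), -1)) = Mul(Mul(I, Pow(35897, Rational(1, 2))), Pow(Mul(113, Rational(-2179, 21)), -1)) = Mul(Mul(I, Pow(35897, Rational(1, 2))), Pow(Rational(-246227, 21), -1)) = Mul(Mul(I, Pow(35897, Rational(1, 2))), Rational(-21, 246227)) = Mul(Rational(-21, 246227), I, Pow(35897, Rational(1, 2)))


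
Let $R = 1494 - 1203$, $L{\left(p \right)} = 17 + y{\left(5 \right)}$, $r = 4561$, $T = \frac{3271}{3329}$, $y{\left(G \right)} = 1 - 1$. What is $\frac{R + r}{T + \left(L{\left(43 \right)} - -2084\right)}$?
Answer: $\frac{4038077}{1749375} \approx 2.3083$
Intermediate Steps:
$y{\left(G \right)} = 0$ ($y{\left(G \right)} = 1 - 1 = 0$)
$T = \frac{3271}{3329}$ ($T = 3271 \cdot \frac{1}{3329} = \frac{3271}{3329} \approx 0.98258$)
$L{\left(p \right)} = 17$ ($L{\left(p \right)} = 17 + 0 = 17$)
$R = 291$ ($R = 1494 - 1203 = 291$)
$\frac{R + r}{T + \left(L{\left(43 \right)} - -2084\right)} = \frac{291 + 4561}{\frac{3271}{3329} + \left(17 - -2084\right)} = \frac{4852}{\frac{3271}{3329} + \left(17 + 2084\right)} = \frac{4852}{\frac{3271}{3329} + 2101} = \frac{4852}{\frac{6997500}{3329}} = 4852 \cdot \frac{3329}{6997500} = \frac{4038077}{1749375}$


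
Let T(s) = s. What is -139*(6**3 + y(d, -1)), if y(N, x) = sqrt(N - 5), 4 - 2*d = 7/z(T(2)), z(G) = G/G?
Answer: -30024 - 139*I*sqrt(26)/2 ≈ -30024.0 - 354.38*I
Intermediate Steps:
z(G) = 1
d = -3/2 (d = 2 - 7/(2*1) = 2 - 7/2 = -3/2 ≈ -1.5000)
y(N, x) = sqrt(-5 + N)
-139*(6**3 + y(d, -1)) = -139*(6**3 + sqrt(-5 - 3/2)) = -139*(216 + sqrt(-13/2)) = -139*(216 + I*sqrt(26)/2) = -30024 - 139*I*sqrt(26)/2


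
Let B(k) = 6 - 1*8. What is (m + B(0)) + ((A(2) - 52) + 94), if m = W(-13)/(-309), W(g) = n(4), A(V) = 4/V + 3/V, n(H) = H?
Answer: 26875/618 ≈ 43.487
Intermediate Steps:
A(V) = 7/V
W(g) = 4
m = -4/309 (m = 4/(-309) = 4*(-1/309) = -4/309 ≈ -0.012945)
B(k) = -2 (B(k) = 6 - 8 = -2)
(m + B(0)) + ((A(2) - 52) + 94) = (-4/309 - 2) + ((7/2 - 52) + 94) = -622/309 + ((7*(½) - 52) + 94) = -622/309 + ((7/2 - 52) + 94) = -622/309 + (-97/2 + 94) = -622/309 + 91/2 = 26875/618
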